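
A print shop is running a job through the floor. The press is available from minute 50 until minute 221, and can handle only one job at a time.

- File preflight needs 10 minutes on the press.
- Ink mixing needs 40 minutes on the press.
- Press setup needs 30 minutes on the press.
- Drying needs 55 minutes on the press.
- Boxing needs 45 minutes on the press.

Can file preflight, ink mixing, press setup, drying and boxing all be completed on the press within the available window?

The press window is 221 − 50 = 171 minutes.
Running back to back, the jobs need 10 + 40 + 30 + 55 + 45 = 180 minutes on the press.
Since 180 > 171, they cannot all fit.

No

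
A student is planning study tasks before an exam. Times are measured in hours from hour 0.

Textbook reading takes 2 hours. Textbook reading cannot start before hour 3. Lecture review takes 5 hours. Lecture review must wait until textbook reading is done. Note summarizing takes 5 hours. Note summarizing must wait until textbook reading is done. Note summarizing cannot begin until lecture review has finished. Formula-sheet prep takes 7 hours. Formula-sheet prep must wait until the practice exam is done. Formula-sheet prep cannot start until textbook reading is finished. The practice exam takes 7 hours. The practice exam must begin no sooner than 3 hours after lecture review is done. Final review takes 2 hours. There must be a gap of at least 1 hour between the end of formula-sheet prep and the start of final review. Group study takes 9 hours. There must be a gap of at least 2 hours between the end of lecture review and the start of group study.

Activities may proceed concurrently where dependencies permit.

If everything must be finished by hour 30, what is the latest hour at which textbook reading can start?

Nothing follows final review; the deadline of hour 30 is its only limit. It must start by 30 − 2 = hour 28.
Formula-sheet prep feeds into final review (must start by hour 28, minus 1-hour gap → hour 27); so formula-sheet prep must finish by hour 27 and therefore start by hour 20.
The practice exam has to be done before formula-sheet prep (must start by hour 20). That means finishing by hour 20, i.e. starting by 20 − 7 = hour 13.
Group study must finish by hour 30; it takes 9 hours, so it must start by 30 − 9 = hour 21.
To finish by hour 30, note summarizing (duration 5) must start no later than hour 25.
Lecture review feeds the practice exam (must start by hour 13, minus 3-hour gap → hour 10); group study (must start by hour 21, minus 2-hour gap → hour 19); note summarizing (must start by hour 25). Taking the minimum, lecture review must finish by hour 10 and start by 10 − 5 = hour 5.
For textbook reading: lecture review (must start by hour 5); note summarizing (must start by hour 25); formula-sheet prep (must start by hour 20). The most restrictive is hour 5; with a 2-hour duration, textbook reading must start by hour 3.

3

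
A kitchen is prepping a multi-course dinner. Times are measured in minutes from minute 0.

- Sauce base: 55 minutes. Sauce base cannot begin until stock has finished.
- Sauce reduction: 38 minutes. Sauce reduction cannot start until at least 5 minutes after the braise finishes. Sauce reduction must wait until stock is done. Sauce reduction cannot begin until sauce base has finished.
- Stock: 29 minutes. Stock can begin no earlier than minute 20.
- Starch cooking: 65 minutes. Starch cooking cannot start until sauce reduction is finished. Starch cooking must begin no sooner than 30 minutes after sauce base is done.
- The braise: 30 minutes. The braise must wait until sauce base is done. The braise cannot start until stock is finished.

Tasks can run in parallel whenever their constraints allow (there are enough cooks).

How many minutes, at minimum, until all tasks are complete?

Stock waits on its own release at minute 20, so it starts at minute 20 and finishes at 20 + 29 = minute 49.
Sauce base cannot begin until stock (finishes minute 49). It runs from minute 49 to 49 + 55 = minute 104.
The braise needs all of sauce base (finishes minute 104); stock (finishes minute 49). That puts its earliest start at minute 104; it finishes at 104 + 30 = minute 134.
Sauce reduction has to wait for the braise (finishes minute 134, plus 5-minute gap → minute 139); stock (finishes minute 49); sauce base (finishes minute 104). The latest of these is minute 139, so sauce reduction runs minute 139 to 139 + 38 = minute 177.
Starch cooking cannot start until sauce reduction (finishes minute 177); sauce base (finishes minute 104, plus 30-minute gap → minute 134). The controlling bound is minute 177, so starch cooking finishes at 177 + 65 = minute 242.
All tasks are finished once the last one completes. Finish times: Stock at 49, Sauce base at 104, The braise at 134, Sauce reduction at 177, Starch cooking at 242. The latest is minute 242.

242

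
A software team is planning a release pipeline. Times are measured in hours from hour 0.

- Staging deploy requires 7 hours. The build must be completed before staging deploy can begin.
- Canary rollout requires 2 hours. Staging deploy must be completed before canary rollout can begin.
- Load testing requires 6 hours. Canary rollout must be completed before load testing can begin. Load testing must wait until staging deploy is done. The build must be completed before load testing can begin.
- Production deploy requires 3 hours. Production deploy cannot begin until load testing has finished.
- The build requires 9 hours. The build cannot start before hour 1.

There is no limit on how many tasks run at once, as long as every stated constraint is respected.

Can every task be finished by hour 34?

Yes

The build cannot begin until its own release at hour 1. It runs from hour 1 to 1 + 9 = hour 10.
Staging deploy cannot begin until the build (finishes hour 10). It runs from hour 10 to 10 + 7 = hour 17.
Canary rollout waits on staging deploy (finishes hour 17), so it starts at hour 17 and finishes at 17 + 2 = hour 19.
Load testing cannot start until canary rollout (finishes hour 19); staging deploy (finishes hour 17); the build (finishes hour 10). The controlling bound is hour 19, so load testing finishes at 19 + 6 = hour 25.
Production deploy cannot begin until load testing (finishes hour 25). It runs from hour 25 to 25 + 3 = hour 28.
Every task is finished by hour 28, which is no later than the deadline of 34, so the schedule is feasible.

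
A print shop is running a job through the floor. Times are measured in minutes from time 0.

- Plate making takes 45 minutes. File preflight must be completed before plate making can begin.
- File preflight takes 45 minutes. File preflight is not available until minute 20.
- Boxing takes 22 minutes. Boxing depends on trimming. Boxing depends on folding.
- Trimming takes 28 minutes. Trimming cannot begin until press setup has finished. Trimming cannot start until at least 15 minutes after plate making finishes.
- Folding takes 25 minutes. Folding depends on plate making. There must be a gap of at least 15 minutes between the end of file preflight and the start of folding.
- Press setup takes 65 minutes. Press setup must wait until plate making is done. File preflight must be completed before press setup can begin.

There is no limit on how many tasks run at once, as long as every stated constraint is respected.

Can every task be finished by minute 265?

Yes

File preflight waits on its own release at minute 20, so it starts at minute 20 and finishes at 20 + 45 = minute 65.
After file preflight (finishes minute 65), plate making can start at minute 65 and finishes at minute 110.
For folding: plate making (finishes minute 110); file preflight (finishes minute 65, plus 15-minute gap → minute 80). Taking the maximum gives a start of minute 110, and it finishes at 110 + 25 = minute 135.
For press setup: plate making (finishes minute 110); file preflight (finishes minute 65). Taking the maximum gives a start of minute 110, and it finishes at 110 + 65 = minute 175.
Trimming cannot start until press setup (finishes minute 175); plate making (finishes minute 110, plus 15-minute gap → minute 125). The controlling bound is minute 175, so trimming finishes at 175 + 28 = minute 203.
Boxing needs all of trimming (finishes minute 203); folding (finishes minute 135). That puts its earliest start at minute 203; it finishes at 203 + 22 = minute 225.
Every task is finished by minute 225, which is no later than the deadline of 265, so the schedule is feasible.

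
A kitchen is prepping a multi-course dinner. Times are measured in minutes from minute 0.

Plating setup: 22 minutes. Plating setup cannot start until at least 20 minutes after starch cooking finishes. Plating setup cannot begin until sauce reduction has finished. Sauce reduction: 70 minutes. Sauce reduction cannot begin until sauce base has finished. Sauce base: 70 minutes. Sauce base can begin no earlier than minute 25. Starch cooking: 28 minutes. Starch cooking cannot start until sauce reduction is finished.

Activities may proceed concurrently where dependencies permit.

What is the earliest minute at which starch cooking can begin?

165

After its own release at minute 25, sauce base can start at minute 25 and finishes at minute 95.
After sauce base (finishes minute 95), sauce reduction can start at minute 95 and finishes at minute 165.
Starch cooking waits on sauce reduction (finishes minute 165), so the earliest it can start is minute 165.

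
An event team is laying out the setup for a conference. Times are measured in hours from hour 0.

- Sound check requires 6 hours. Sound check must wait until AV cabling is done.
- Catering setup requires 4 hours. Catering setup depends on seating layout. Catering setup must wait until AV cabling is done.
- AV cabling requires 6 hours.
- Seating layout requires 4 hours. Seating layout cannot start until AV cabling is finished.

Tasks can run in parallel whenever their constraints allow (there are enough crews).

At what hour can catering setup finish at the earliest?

14

AV cabling can start immediately at hour 0; it finishes at hour 6.
Seating layout cannot begin until AV cabling (finishes hour 6). It runs from hour 6 to 6 + 4 = hour 10.
Catering setup cannot start until seating layout (finishes hour 10); AV cabling (finishes hour 6). The controlling bound is hour 10, so catering setup finishes at 10 + 4 = hour 14.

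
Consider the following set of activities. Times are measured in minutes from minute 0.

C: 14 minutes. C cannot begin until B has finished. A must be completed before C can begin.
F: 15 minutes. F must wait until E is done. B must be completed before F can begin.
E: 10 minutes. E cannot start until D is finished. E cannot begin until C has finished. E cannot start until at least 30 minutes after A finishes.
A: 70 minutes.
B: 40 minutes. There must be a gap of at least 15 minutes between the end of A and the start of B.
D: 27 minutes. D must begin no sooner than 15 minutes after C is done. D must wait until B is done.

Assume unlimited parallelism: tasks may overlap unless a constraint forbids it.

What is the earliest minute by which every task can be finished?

206

A can start immediately at minute 0; it finishes at minute 70.
After A (finishes minute 70, plus 15-minute gap → minute 85), B can start at minute 85 and finishes at minute 125.
C needs all of B (finishes minute 125); A (finishes minute 70). That puts its earliest start at minute 125; it finishes at 125 + 14 = minute 139.
D has to wait for C (finishes minute 139, plus 15-minute gap → minute 154); B (finishes minute 125). The latest of these is minute 154, so D runs minute 154 to 154 + 27 = minute 181.
E cannot start until D (finishes minute 181); C (finishes minute 139); A (finishes minute 70, plus 30-minute gap → minute 100). The controlling bound is minute 181, so E finishes at 181 + 10 = minute 191.
F cannot start until E (finishes minute 191); B (finishes minute 125). The controlling bound is minute 191, so F finishes at 191 + 15 = minute 206.
All tasks are finished once the last one completes. Finish times: A at 70, B at 125, C at 139, D at 181, E at 191, F at 206. The latest is minute 206.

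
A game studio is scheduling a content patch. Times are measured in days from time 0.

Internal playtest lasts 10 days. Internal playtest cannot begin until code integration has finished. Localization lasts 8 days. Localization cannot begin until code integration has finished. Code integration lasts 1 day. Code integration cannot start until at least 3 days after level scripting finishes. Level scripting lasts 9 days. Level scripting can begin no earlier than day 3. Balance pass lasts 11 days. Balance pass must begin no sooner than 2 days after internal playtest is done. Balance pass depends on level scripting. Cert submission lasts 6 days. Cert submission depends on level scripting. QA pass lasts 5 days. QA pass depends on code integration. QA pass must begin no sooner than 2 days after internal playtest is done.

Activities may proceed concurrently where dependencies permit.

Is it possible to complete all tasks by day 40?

Level scripting cannot begin until its own release at day 3. It runs from day 3 to 3 + 9 = day 12.
After level scripting (finishes day 12), cert submission can start at day 12 and finishes at day 18.
After level scripting (finishes day 12, plus 3-day gap → day 15), code integration can start at day 15 and finishes at day 16.
After code integration (finishes day 16), localization can start at day 16 and finishes at day 24.
After code integration (finishes day 16), internal playtest can start at day 16 and finishes at day 26.
For QA pass: code integration (finishes day 16); internal playtest (finishes day 26, plus 2-day gap → day 28). Taking the maximum gives a start of day 28, and it finishes at 28 + 5 = day 33.
For balance pass: internal playtest (finishes day 26, plus 2-day gap → day 28); level scripting (finishes day 12). Taking the maximum gives a start of day 28, and it finishes at 28 + 11 = day 39.
Every task is finished by day 39, which is no later than the deadline of 40, so the schedule is feasible.

Yes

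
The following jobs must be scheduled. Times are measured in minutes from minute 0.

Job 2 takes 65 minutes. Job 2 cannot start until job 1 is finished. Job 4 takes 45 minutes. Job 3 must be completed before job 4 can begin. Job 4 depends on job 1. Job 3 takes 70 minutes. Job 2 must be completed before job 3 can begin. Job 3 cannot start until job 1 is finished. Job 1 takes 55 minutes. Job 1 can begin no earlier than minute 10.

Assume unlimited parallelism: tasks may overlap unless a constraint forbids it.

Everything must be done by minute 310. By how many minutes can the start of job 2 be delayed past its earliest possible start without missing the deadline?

Job 1 cannot begin until its own release at minute 10. It runs from minute 10 to 10 + 55 = minute 65.
After job 1 (finishes minute 65), job 2 can start at minute 65 and finishes at minute 130.

Working backward from the deadline:
Job 4 has no dependents, so it just needs to finish by minute 310. Starting by 310 − 45 = minute 265 achieves that.
Job 3 has to be done before job 4 (must start by minute 265). That means finishing by minute 265, i.e. starting by 265 − 70 = minute 195.
Since job 3 (must start by minute 195) depends on it, job 2 must finish by minute 195. Backing off its 65-minute duration gives a latest start of minute 130.
So job 2 can start as early as minute 65 and as late as minute 130, giving 130 − 65 = 65 minutes of slack.

65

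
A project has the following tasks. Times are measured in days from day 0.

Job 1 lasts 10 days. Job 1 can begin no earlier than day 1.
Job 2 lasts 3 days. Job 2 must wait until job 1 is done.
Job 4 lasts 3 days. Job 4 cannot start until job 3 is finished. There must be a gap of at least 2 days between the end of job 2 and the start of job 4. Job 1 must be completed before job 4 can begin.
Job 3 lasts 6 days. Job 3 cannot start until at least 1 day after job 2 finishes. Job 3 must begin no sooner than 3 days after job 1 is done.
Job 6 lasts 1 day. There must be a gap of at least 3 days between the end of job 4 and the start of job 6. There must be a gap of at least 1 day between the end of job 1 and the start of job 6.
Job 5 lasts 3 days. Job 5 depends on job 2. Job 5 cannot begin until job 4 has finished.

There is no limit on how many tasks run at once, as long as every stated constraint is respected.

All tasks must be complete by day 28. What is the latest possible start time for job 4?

21

Job 5 has no dependents, so it just needs to finish by day 28. Starting by 28 − 3 = day 25 achieves that.
Job 6 must finish by day 28; it takes 1 day, so it must start by 28 − 1 = day 27.
Job 4 has several dependents: job 5 (must start by day 25); job 6 (must start by day 27, minus 3-day gap → day 24). The earliest of those limits is day 24, so job 4 must start by 24 − 3 = day 21.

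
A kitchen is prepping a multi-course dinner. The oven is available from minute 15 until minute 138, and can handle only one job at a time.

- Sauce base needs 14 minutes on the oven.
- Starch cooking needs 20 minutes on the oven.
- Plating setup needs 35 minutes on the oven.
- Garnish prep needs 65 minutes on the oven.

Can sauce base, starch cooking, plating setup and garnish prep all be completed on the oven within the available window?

No

The oven window is 138 − 15 = 123 minutes.
Running back to back, the jobs need 14 + 20 + 35 + 65 = 134 minutes on the oven.
Since 134 > 123, they cannot all fit.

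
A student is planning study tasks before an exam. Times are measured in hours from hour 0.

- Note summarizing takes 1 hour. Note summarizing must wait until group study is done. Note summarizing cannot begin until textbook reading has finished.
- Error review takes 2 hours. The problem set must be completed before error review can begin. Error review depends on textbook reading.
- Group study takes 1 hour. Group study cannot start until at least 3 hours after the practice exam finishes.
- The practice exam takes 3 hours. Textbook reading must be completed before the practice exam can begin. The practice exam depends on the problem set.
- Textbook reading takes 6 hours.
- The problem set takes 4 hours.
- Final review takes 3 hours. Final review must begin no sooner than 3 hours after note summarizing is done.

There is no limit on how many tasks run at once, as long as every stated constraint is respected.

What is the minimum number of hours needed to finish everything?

20

The problem set can start immediately at hour 0; it finishes at hour 4.
Textbook reading can start immediately at hour 0; it finishes at hour 6.
Error review needs all of the problem set (finishes hour 4); textbook reading (finishes hour 6). That puts its earliest start at hour 6; it finishes at 6 + 2 = hour 8.
The practice exam has to wait for textbook reading (finishes hour 6); the problem set (finishes hour 4). The latest of these is hour 6, so the practice exam runs hour 6 to 6 + 3 = hour 9.
Group study waits on the practice exam (finishes hour 9, plus 3-hour gap → hour 12), so it starts at hour 12 and finishes at 12 + 1 = hour 13.
Note summarizing has to wait for group study (finishes hour 13); textbook reading (finishes hour 6). The latest of these is hour 13, so note summarizing runs hour 13 to 13 + 1 = hour 14.
Final review waits on note summarizing (finishes hour 14, plus 3-hour gap → hour 17), so it starts at hour 17 and finishes at 17 + 3 = hour 20.
All tasks are finished once the last one completes. Finish times: Textbook reading at 6, The problem set at 4, The practice exam at 9, Error review at 8, Group study at 13, Note summarizing at 14, Final review at 20. The latest is hour 20.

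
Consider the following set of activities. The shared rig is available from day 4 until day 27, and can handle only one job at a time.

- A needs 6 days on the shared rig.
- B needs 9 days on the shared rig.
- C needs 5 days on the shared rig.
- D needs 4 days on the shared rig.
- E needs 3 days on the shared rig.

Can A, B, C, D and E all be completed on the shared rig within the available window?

No

The shared rig window is 27 − 4 = 23 days.
Running back to back, the jobs need 6 + 9 + 5 + 4 + 3 = 27 days on the shared rig.
Since 27 > 23, they cannot all fit.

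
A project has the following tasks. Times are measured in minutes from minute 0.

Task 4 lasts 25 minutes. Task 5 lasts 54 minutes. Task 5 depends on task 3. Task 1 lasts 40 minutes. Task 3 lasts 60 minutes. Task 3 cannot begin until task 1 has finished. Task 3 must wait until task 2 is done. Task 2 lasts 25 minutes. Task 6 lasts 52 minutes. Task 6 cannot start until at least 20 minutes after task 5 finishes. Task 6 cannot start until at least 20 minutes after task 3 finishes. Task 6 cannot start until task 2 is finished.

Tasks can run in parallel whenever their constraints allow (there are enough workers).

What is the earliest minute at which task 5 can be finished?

Nothing blocks task 2, so it runs from minute 0 to minute 25.
Task 1 has no prerequisites, so it starts at minute 0 and finishes at minute 40.
Task 3 cannot start until task 1 (finishes minute 40); task 2 (finishes minute 25). The controlling bound is minute 40, so task 3 finishes at 40 + 60 = minute 100.
Task 5 cannot begin until task 3 (finishes minute 100). It runs from minute 100 to 100 + 54 = minute 154.

154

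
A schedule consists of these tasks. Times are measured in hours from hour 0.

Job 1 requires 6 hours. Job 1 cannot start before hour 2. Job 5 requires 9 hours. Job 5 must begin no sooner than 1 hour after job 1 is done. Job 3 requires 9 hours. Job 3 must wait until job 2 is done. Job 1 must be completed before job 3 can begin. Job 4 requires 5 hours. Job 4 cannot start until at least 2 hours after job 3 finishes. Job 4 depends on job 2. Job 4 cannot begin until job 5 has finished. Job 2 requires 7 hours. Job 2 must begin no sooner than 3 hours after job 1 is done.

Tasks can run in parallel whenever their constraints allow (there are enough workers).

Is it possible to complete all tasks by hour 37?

Yes

After its own release at hour 2, job 1 can start at hour 2 and finishes at hour 8.
Job 5 waits on job 1 (finishes hour 8, plus 1-hour gap → hour 9), so it starts at hour 9 and finishes at 9 + 9 = hour 18.
After job 1 (finishes hour 8, plus 3-hour gap → hour 11), job 2 can start at hour 11 and finishes at hour 18.
Job 3 needs all of job 2 (finishes hour 18); job 1 (finishes hour 8). That puts its earliest start at hour 18; it finishes at 18 + 9 = hour 27.
Job 4 needs all of job 3 (finishes hour 27, plus 2-hour gap → hour 29); job 2 (finishes hour 18); job 5 (finishes hour 18). That puts its earliest start at hour 29; it finishes at 29 + 5 = hour 34.
Every task is finished by hour 34, which is no later than the deadline of 37, so the schedule is feasible.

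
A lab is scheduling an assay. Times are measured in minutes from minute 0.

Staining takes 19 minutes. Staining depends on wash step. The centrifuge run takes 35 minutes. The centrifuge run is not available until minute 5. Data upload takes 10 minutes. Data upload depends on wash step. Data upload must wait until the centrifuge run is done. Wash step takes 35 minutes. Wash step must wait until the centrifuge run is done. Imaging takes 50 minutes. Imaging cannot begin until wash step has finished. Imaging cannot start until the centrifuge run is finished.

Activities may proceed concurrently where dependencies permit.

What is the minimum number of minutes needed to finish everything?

After its own release at minute 5, the centrifuge run can start at minute 5 and finishes at minute 40.
Wash step cannot begin until the centrifuge run (finishes minute 40). It runs from minute 40 to 40 + 35 = minute 75.
For data upload: wash step (finishes minute 75); the centrifuge run (finishes minute 40). Taking the maximum gives a start of minute 75, and it finishes at 75 + 10 = minute 85.
For imaging: wash step (finishes minute 75); the centrifuge run (finishes minute 40). Taking the maximum gives a start of minute 75, and it finishes at 75 + 50 = minute 125.
After wash step (finishes minute 75), staining can start at minute 75 and finishes at minute 94.
All tasks are finished once the last one completes. Finish times: The centrifuge run at 40, Wash step at 75, Staining at 94, Imaging at 125, Data upload at 85. The latest is minute 125.

125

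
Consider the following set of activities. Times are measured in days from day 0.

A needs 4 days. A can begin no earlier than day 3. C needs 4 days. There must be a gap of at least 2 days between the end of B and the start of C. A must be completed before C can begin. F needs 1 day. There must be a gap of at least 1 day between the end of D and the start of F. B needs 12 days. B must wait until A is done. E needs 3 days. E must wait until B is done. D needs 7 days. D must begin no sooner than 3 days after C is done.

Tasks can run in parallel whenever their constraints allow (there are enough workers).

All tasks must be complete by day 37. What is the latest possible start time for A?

Nothing follows F; the deadline of day 37 is its only limit. It must start by 37 − 1 = day 36.
D has to be done before F (must start by day 36, minus 1-day gap → day 35). That means finishing by day 35, i.e. starting by 35 − 7 = day 28.
C has to be done before D (must start by day 28, minus 3-day gap → day 25). That means finishing by day 25, i.e. starting by 25 − 4 = day 21.
To finish by day 37, E (duration 3) must start no later than day 34.
B has several dependents: C (must start by day 21, minus 2-day gap → day 19); E (must start by day 34). The earliest of those limits is day 19, so B must start by 19 − 12 = day 7.
A feeds B (must start by day 7); C (must start by day 21). Taking the minimum, A must finish by day 7 and start by 7 − 4 = day 3.

3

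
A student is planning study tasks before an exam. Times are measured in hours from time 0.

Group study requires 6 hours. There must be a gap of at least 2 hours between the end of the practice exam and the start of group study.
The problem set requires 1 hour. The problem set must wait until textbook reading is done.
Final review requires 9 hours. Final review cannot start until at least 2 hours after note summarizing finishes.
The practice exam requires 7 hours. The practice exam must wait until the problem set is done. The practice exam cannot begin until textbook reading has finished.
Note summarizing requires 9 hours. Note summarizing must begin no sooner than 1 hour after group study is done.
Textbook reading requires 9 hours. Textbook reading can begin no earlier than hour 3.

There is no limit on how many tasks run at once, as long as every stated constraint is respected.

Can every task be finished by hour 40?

No

Textbook reading waits on its own release at hour 3, so it starts at hour 3 and finishes at 3 + 9 = hour 12.
The problem set waits on textbook reading (finishes hour 12), so it starts at hour 12 and finishes at 12 + 1 = hour 13.
The practice exam cannot start until the problem set (finishes hour 13); textbook reading (finishes hour 12). The controlling bound is hour 13, so the practice exam finishes at 13 + 7 = hour 20.
Group study cannot begin until the practice exam (finishes hour 20, plus 2-hour gap → hour 22). It runs from hour 22 to 22 + 6 = hour 28.
Note summarizing waits on group study (finishes hour 28, plus 1-hour gap → hour 29), so it starts at hour 29 and finishes at 29 + 9 = hour 38.
Final review waits on note summarizing (finishes hour 38, plus 2-hour gap → hour 40), so it starts at hour 40 and finishes at 40 + 9 = hour 49.
The earliest everything can be done is hour 49, which is after the deadline of 40, so it is not possible.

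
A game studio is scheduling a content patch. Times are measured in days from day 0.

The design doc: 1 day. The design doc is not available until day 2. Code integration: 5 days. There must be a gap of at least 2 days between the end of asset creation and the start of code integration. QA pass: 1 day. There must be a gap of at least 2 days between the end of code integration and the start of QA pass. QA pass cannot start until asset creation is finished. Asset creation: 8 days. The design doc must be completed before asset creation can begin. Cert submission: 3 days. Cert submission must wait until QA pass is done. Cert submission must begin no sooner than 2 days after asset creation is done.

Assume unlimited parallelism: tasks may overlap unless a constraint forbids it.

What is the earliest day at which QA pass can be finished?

The design doc cannot begin until its own release at day 2. It runs from day 2 to 2 + 1 = day 3.
After the design doc (finishes day 3), asset creation can start at day 3 and finishes at day 11.
Code integration waits on asset creation (finishes day 11, plus 2-day gap → day 13), so it starts at day 13 and finishes at 13 + 5 = day 18.
For QA pass: code integration (finishes day 18, plus 2-day gap → day 20); asset creation (finishes day 11). Taking the maximum gives a start of day 20, and it finishes at 20 + 1 = day 21.

21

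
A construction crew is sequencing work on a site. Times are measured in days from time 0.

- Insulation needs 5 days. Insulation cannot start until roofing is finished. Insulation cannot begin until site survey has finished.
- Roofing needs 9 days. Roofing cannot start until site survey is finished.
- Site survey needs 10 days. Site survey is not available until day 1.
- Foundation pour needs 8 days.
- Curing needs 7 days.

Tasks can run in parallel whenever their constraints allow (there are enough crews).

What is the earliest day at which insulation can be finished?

25

Site survey waits on its own release at day 1, so it starts at day 1 and finishes at 1 + 10 = day 11.
Roofing waits on site survey (finishes day 11), so it starts at day 11 and finishes at 11 + 9 = day 20.
Insulation cannot start until roofing (finishes day 20); site survey (finishes day 11). The controlling bound is day 20, so insulation finishes at 20 + 5 = day 25.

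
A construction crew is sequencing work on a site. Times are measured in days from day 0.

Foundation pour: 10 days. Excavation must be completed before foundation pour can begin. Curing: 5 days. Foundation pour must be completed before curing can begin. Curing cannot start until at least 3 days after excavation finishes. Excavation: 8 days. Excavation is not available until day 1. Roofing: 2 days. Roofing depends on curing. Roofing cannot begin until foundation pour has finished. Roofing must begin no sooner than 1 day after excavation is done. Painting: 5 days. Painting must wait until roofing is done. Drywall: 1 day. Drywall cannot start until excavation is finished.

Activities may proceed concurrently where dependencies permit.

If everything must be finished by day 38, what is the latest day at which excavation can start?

Painting must finish by day 38; it takes 5 days, so it must start by 38 − 5 = day 33.
Roofing feeds into painting (must start by day 33); so roofing must finish by day 33 and therefore start by day 31.
Curing has to be done before roofing (must start by day 31). That means finishing by day 31, i.e. starting by 31 − 5 = day 26.
For foundation pour: curing (must start by day 26); roofing (must start by day 31). The most restrictive is day 26; with a 10-day duration, foundation pour must start by day 16.
To finish by day 38, drywall (duration 1) must start no later than day 37.
Excavation feeds foundation pour (must start by day 16); curing (must start by day 26, minus 3-day gap → day 23); roofing (must start by day 31, minus 1-day gap → day 30); drywall (must start by day 37). Taking the minimum, excavation must finish by day 16 and start by 16 − 8 = day 8.

8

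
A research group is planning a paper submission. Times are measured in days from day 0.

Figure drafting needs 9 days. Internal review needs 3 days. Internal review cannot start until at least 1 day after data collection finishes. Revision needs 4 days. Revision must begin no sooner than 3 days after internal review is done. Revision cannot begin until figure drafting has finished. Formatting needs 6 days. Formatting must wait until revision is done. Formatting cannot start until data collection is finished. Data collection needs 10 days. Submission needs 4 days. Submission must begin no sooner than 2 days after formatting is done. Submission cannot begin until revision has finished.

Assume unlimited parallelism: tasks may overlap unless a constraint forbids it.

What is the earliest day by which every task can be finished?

Figure drafting can start immediately at day 0; it finishes at day 9.
Data collection can start immediately at day 0; it finishes at day 10.
After data collection (finishes day 10, plus 1-day gap → day 11), internal review can start at day 11 and finishes at day 14.
Revision cannot start until internal review (finishes day 14, plus 3-day gap → day 17); figure drafting (finishes day 9). The controlling bound is day 17, so revision finishes at 17 + 4 = day 21.
For formatting: revision (finishes day 21); data collection (finishes day 10). Taking the maximum gives a start of day 21, and it finishes at 21 + 6 = day 27.
Submission has to wait for formatting (finishes day 27, plus 2-day gap → day 29); revision (finishes day 21). The latest of these is day 29, so submission runs day 29 to 29 + 4 = day 33.
All tasks are finished once the last one completes. Finish times: Data collection at 10, Figure drafting at 9, Internal review at 14, Revision at 21, Formatting at 27, Submission at 33. The latest is day 33.

33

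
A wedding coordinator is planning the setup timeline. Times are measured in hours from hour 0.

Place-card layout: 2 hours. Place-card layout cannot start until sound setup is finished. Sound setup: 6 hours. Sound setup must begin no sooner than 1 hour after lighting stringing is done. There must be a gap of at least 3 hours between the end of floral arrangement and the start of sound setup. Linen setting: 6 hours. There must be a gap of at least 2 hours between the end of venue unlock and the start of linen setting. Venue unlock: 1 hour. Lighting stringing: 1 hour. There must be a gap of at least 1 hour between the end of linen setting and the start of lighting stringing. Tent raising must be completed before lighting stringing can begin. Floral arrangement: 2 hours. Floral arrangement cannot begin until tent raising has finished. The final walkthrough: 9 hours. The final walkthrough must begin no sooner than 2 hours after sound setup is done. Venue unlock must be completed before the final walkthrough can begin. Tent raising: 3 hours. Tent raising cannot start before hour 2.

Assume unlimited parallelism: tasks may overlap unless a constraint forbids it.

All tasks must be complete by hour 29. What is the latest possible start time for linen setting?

3

Place-card layout has no dependents, so it just needs to finish by hour 29. Starting by 29 − 2 = hour 27 achieves that.
To finish by hour 29, the final walkthrough (duration 9) must start no later than hour 20.
For sound setup: place-card layout (must start by hour 27); the final walkthrough (must start by hour 20, minus 2-hour gap → hour 18). The most restrictive is hour 18; with a 6-hour duration, sound setup must start by hour 12.
Since sound setup (must start by hour 12, minus 1-hour gap → hour 11) depends on it, lighting stringing must finish by hour 11. Backing off its 1-hour duration gives a latest start of hour 10.
Since lighting stringing (must start by hour 10, minus 1-hour gap → hour 9) depends on it, linen setting must finish by hour 9. Backing off its 6-hour duration gives a latest start of hour 3.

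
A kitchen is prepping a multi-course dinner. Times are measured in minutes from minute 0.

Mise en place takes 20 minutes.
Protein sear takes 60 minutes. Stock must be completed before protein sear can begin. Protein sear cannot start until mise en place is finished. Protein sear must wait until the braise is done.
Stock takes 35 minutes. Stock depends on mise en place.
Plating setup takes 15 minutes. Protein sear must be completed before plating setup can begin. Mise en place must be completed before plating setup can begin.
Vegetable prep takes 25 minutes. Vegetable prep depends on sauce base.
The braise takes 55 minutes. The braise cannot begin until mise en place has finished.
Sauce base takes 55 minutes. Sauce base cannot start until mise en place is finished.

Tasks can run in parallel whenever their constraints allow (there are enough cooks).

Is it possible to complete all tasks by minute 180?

Mise en place has no prerequisites, so it starts at minute 0 and finishes at minute 20.
The braise cannot begin until mise en place (finishes minute 20). It runs from minute 20 to 20 + 55 = minute 75.
After mise en place (finishes minute 20), sauce base can start at minute 20 and finishes at minute 75.
After sauce base (finishes minute 75), vegetable prep can start at minute 75 and finishes at minute 100.
After mise en place (finishes minute 20), stock can start at minute 20 and finishes at minute 55.
For protein sear: stock (finishes minute 55); mise en place (finishes minute 20); the braise (finishes minute 75). Taking the maximum gives a start of minute 75, and it finishes at 75 + 60 = minute 135.
For plating setup: protein sear (finishes minute 135); mise en place (finishes minute 20). Taking the maximum gives a start of minute 135, and it finishes at 135 + 15 = minute 150.
Every task is finished by minute 150, which is no later than the deadline of 180, so the schedule is feasible.

Yes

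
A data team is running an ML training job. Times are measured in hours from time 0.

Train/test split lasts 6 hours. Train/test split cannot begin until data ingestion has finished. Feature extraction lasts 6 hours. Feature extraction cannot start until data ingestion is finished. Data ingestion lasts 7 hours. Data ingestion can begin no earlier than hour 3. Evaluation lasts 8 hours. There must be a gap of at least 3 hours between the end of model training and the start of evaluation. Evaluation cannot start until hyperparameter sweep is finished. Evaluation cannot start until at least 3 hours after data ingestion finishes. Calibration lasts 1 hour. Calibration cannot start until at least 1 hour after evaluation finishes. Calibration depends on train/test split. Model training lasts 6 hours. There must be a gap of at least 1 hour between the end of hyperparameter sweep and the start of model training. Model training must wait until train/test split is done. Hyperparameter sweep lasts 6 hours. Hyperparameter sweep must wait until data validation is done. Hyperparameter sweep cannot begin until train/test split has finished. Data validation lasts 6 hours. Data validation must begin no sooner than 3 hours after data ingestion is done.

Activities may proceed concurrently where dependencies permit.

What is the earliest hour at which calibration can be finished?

Data ingestion waits on its own release at hour 3, so it starts at hour 3 and finishes at 3 + 7 = hour 10.
After data ingestion (finishes hour 10), train/test split can start at hour 10 and finishes at hour 16.
After data ingestion (finishes hour 10, plus 3-hour gap → hour 13), data validation can start at hour 13 and finishes at hour 19.
Hyperparameter sweep cannot start until data validation (finishes hour 19); train/test split (finishes hour 16). The controlling bound is hour 19, so hyperparameter sweep finishes at 19 + 6 = hour 25.
Model training has to wait for hyperparameter sweep (finishes hour 25, plus 1-hour gap → hour 26); train/test split (finishes hour 16). The latest of these is hour 26, so model training runs hour 26 to 26 + 6 = hour 32.
Evaluation has to wait for model training (finishes hour 32, plus 3-hour gap → hour 35); hyperparameter sweep (finishes hour 25); data ingestion (finishes hour 10, plus 3-hour gap → hour 13). The latest of these is hour 35, so evaluation runs hour 35 to 35 + 8 = hour 43.
Calibration has to wait for evaluation (finishes hour 43, plus 1-hour gap → hour 44); train/test split (finishes hour 16). The latest of these is hour 44, so calibration runs hour 44 to 44 + 1 = hour 45.

45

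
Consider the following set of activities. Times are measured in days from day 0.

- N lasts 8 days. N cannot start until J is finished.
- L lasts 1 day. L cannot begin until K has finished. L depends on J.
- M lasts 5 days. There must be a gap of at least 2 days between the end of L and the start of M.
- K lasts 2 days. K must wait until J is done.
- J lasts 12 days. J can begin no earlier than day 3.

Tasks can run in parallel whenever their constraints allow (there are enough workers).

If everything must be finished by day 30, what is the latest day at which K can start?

20

M has no dependents, so it just needs to finish by day 30. Starting by 30 − 5 = day 25 achieves that.
Since M (must start by day 25, minus 2-day gap → day 23) depends on it, L must finish by day 23. Backing off its 1-day duration gives a latest start of day 22.
K has to be done before L (must start by day 22). That means finishing by day 22, i.e. starting by 22 − 2 = day 20.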